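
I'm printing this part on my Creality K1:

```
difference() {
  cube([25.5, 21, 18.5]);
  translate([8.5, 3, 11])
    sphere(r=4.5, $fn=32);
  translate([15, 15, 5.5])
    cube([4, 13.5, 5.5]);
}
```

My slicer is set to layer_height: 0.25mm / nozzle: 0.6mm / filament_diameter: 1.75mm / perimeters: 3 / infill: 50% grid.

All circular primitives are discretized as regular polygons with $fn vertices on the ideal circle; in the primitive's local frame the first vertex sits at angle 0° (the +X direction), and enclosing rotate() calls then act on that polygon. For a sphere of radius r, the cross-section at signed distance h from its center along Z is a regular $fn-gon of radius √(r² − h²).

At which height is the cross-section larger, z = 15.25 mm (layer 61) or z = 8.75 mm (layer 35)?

Layer 61 (z = 15.25): the cube is present — its section is the full 25.5×21 rectangle (area 535.50 mm²); the r=4.5 sphere at (8.5, 3) slices to a regular 32-gon of circumradius 1.479 (√(r²−h²) with h=4.25 from center) (area = (32/2)·1.479²·sin(360°/32) = 6.83 mm²); the cube at (15, 15) is not intersected at this z (z outside [5.5, 11]); Taking the first minus the rest: starting from the 25.5×21 cube (535.50 mm²), the r=4.5 sphere at (8.5, 3) lies wholly inside it (removes its full 6.83 mm² and its 9.28 mm outline becomes a hole wall) — area = 528.67 mm². So its area = 528.67 mm². Layer 35 (z = 8.75): the cube (footprint 25.5×21) is included at this height (area 535.50 mm²); the sphere at (8.5, 3): section is a regular 32-gon, circumradius = √(r²−h²) = √(4.5²−2.25²) = 3.897 (area = (32/2)·3.897²·sin(360°/32) = 47.41 mm²); the cube at (15, 15) is present — its section is the full 4×13.5 rectangle (area 54.00 mm²); Taking the first minus the rest: starting from the 25.5×21 cube (535.50 mm²), the r=4.5 sphere at (8.5, 3) partially overlaps it — only the 44.42 mm² overlap (of its 47.41 mm²) is removed, clipping the outline; the 4×13.5 cube at (15, 15) partially overlaps it — only the 24.00 mm² overlap (of its 54.00 mm²) is removed, clipping the outline — area = 467.08 mm². So its area = 467.08 mm². Layer 61 is larger (528.67 vs 467.08 mm²).

layer 61 (z = 15.25 mm)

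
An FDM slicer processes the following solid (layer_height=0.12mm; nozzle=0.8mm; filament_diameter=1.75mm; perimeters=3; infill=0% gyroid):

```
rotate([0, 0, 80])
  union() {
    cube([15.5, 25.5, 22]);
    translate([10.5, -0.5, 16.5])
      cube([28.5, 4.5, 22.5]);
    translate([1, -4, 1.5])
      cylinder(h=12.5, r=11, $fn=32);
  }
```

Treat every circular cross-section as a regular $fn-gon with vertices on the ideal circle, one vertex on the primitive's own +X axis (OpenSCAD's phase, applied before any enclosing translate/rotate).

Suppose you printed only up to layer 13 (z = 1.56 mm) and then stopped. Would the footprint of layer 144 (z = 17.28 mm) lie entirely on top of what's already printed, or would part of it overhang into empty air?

Compare the two slices. At z = 1.56: the cube is present — its section is the full 15.5×25.5 rectangle (area 395.25 mm²); the cube at (10.5, -0.5) does not reach this height (z outside [16.5, 39]); the r=11 cylinder at (1, -4) contributes a regular 32-gon of circumradius 11 (area = (32/2)·11.000²·sin(360°/32) = 377.69 mm²); Combining (union): the regions partially overlap — summed areas 772.94 mm² minus the doubly-counted overlap 58.51 mm² gives 714.43 mm² — area = 714.43 mm²; (whole slice rotated 80° about Z — lengths, areas and connectivity unchanged). At z = 17.28: the cube (footprint 15.5×25.5) is included at this height (area 395.25 mm²); the 28.5×4.5 cube at (10.5, -0.5) contributes its full rectangle (area 128.25 mm²); the cylinder at (1, -4) is not intersected at this z (z outside [1.5, 14]); Combining (union): the regions partially overlap — summed areas 523.50 mm² minus the doubly-counted overlap 20.00 mm² gives 503.50 mm² — area = 503.50 mm²; (rotated 80° about Z; rotation is an isometry so areas/perimeters/island counts are preserved). Checking containment: at z = 17.28 the cross-section extends beyond the z = 1.56 cross-section by about 107.85 mm².

part overhangs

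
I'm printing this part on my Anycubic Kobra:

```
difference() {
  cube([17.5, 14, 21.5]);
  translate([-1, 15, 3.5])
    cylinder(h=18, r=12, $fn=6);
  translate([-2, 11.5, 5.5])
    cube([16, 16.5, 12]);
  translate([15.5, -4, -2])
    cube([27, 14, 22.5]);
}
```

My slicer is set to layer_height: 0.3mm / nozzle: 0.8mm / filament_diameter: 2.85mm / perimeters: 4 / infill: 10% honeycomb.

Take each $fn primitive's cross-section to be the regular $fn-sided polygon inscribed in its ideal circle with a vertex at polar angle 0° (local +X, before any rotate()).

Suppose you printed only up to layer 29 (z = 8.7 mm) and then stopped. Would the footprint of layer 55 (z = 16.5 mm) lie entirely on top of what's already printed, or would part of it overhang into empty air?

Compare the two slices. At z = 8.7: the cube is present — its section is the full 17.5×14 rectangle (area 245.00 mm²); the cylinder at (-1, 15): section is a regular 6-gon, circumradius r=12 (area = (6/2)·12.000²·sin(360°/6) = 374.12 mm²); the 16×16.5 cube at (-2, 11.5) contributes its full rectangle (area 264.00 mm²); the cube at (15.5, -4) is present — its section is the full 27×14 rectangle (area 378.00 mm²); Taking the first minus the rest: starting from the 17.5×14 cube (245.00 mm²), the r=12 cylinder at (-1, 15) partially overlaps it — only the 72.43 mm² overlap (of its 374.12 mm²) is removed, clipping the outline; the 16×16.5 cube at (-2, 11.5) partially overlaps it — only the 10.75 mm² overlap (of its 264.00 mm²) is removed, clipping the outline; the 27×14 cube at (15.5, -4) partially overlaps it — only the 20.00 mm² overlap (of its 378.00 mm²) is removed, clipping the outline — area = 141.83 mm². At z = 16.5: the 17.5×14 cube contributes its full rectangle (area 245.00 mm²); the cylinder at (-1, 15): section is a regular 6-gon, circumradius r=12 (area = (6/2)·12.000²·sin(360°/6) = 374.12 mm²); the 16×16.5 cube at (-2, 11.5) contributes its full rectangle (area 264.00 mm²); the cube at (15.5, -4) (footprint 27×14) is included at this height (area 378.00 mm²); Subtracting the remaining from the first: starting from the 17.5×14 cube (245.00 mm²), the r=12 cylinder at (-1, 15) partially overlaps it — only the 72.43 mm² overlap (of its 374.12 mm²) is removed, clipping the outline; the 16×16.5 cube at (-2, 11.5) partially overlaps it — only the 10.75 mm² overlap (of its 264.00 mm²) is removed, clipping the outline; the 27×14 cube at (15.5, -4) partially overlaps it — only the 20.00 mm² overlap (of its 378.00 mm²) is removed, clipping the outline — area = 141.83 mm². Checking containment: the cross-section at z = 16.5 is a subset of the cross-section at z = 8.7.

entirely on top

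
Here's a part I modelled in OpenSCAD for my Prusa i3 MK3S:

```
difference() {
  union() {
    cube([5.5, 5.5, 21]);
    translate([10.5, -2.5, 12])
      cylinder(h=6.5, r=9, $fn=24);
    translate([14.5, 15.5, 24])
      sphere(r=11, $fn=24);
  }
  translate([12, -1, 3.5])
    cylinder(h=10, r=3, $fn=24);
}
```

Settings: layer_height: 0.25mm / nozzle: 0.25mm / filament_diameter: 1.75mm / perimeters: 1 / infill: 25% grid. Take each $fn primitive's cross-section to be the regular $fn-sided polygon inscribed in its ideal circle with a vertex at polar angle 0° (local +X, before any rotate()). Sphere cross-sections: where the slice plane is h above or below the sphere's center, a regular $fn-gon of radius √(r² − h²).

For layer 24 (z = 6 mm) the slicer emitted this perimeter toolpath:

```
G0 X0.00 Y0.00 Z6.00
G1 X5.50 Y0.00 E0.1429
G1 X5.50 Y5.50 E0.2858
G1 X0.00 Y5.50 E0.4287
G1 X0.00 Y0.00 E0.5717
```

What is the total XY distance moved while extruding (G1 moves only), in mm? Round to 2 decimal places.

Sum the Euclidean lengths of each G1 segment: total = 22.00 mm.

22.00 mm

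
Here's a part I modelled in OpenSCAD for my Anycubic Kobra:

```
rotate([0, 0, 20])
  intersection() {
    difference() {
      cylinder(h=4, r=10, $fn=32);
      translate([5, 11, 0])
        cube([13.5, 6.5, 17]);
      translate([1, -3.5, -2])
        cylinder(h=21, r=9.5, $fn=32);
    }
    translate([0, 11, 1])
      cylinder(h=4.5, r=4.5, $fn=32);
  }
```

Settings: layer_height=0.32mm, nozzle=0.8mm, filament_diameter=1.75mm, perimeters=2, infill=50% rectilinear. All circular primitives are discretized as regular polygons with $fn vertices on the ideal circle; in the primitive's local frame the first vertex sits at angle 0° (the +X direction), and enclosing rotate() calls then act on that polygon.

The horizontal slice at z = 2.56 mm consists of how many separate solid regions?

At z = 2.56 mm: the cylinder: section is a regular 32-gon, circumradius r=10; the cube at (5, 11) (footprint 13.5×6.5) is included at this height; the cylinder at (1, -3.5): section is a regular 32-gon, circumradius r=9.5; Taking the first minus the rest: starting from the r=10 cylinder, the 13.5×6.5 cube at (5, 11) misses the remaining region (no effect); the r=9.5 cylinder at (1, -3.5) partially overlaps it — only the 225.91 mm² overlap (of its 281.71 mm²) is removed, clipping the outline — 1 connected region; the cylinder at (0, 11): section is a regular 32-gon, circumradius r=4.5; After intersecting: the r=4.5 cylinder at (0, 11) partially overlaps that combined region; clipping to the common part keeps 19.84 mm² — 1 connected region; (whole slice rotated 20° about Z — lengths, areas and connectivity unchanged). The result has 1 disconnected region.

1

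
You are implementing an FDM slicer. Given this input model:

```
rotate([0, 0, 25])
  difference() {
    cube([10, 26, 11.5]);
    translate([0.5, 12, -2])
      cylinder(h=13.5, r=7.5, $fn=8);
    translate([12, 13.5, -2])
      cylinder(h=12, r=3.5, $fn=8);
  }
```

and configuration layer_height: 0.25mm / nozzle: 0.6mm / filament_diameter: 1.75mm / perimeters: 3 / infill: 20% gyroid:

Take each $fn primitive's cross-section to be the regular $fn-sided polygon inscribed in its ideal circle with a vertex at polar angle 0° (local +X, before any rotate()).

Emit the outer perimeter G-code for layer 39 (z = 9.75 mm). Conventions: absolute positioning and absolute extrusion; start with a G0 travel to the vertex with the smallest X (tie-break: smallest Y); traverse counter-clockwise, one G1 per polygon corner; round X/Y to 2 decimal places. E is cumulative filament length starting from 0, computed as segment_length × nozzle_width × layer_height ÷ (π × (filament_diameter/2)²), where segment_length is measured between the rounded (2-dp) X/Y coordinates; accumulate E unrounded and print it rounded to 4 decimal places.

At z = 9.75 mm: the 10×26 cube contributes its full rectangle; the r=7.5 cylinder at (0.5, 12) gives a regular 8-gon of circumradius 7.5 (constant along its height); the r=3.5 cylinder at (12, 13.5) contributes a regular 8-gon of circumradius 3.5; Subtracting the remaining from the first: starting from the 10×26 cube, the r=7.5 cylinder at (0.5, 12) partially overlaps it — only the 86.95 mm² overlap (of its 159.10 mm²) is removed, clipping the outline; the r=3.5 cylinder at (12, 13.5) partially overlaps it — only the 4.98 mm² overlap (of its 34.65 mm²) is removed, clipping the outline — 1 connected region; (whole slice rotated 25° about Z — lengths, areas and connectivity unchanged). The outline is a single polygon with 16 vertices. Extrusion per mm of travel: 0.6 × 0.25 / (π × 0.875²) = 0.062363. Accumulating E over each segment gives final E = 5.1443.

G0 X-10.99 Y23.56 Z9.75
G1 X-8.15 Y17.49 E0.4179
G1 X-7.79 Y17.88 E0.4510
G1 X-2.05 Y18.13 E0.8093
G1 X2.18 Y14.26 E1.1669
G1 X2.43 Y8.52 E1.5252
G1 X-1.45 Y4.29 E1.8831
G1 X-1.99 Y4.27 E1.9168
G1 X0.00 Y0.00 E2.2106
G1 X9.06 Y4.23 E2.8342
G1 X4.49 Y14.04 E3.5091
G1 X3.97 Y14.02 E3.5415
G1 X2.00 Y15.83 E3.7084
G1 X1.88 Y18.50 E3.8750
G1 X2.23 Y18.88 E3.9073
G1 X-1.92 Y27.79 E4.5202
G1 X-10.99 Y23.56 E5.1443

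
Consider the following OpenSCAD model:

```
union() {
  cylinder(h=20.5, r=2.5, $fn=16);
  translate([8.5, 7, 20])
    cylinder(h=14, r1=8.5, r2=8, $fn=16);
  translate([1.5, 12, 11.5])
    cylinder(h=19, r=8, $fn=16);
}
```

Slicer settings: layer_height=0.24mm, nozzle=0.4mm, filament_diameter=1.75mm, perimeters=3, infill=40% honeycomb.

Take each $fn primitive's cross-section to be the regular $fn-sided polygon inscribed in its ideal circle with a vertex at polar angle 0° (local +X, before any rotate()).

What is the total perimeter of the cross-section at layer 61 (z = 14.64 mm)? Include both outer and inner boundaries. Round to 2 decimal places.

At z = 14.64 mm: the r=2.5 cylinder gives a regular 16-gon of circumradius 2.5 (constant along its height) (perimeter = 2·16·2.500·sin(180°/16) = 15.61 mm); the cone at (8.5, 7) is absent (z outside [20, 34]); the r=8 cylinder at (1.5, 12) contributes a regular 16-gon of circumradius 8 (perimeter = 2·16·8.000·sin(180°/16) = 49.94 mm); Combining (union): the 2 present regions are separate (no shared area or edge), so areas and boundary lengths simply add and each stays a separate island — boundary = 65.55 mm. Overall, the cross-section has 2 separate islands. Total boundary length (outer) = 65.55 mm.

65.55 mm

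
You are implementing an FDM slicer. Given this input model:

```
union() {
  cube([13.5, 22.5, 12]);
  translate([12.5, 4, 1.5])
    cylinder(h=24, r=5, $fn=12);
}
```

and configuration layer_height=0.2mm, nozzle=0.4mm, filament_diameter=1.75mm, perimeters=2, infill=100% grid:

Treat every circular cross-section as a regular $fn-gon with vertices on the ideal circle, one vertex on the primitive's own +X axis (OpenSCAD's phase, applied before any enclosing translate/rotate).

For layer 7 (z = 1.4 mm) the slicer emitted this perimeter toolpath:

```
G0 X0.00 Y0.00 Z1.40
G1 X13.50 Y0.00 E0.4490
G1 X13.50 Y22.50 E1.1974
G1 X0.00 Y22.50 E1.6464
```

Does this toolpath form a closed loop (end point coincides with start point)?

Start point (G0): (0.00, 0.00). End point (last G1): the path does not return to the start — open.

no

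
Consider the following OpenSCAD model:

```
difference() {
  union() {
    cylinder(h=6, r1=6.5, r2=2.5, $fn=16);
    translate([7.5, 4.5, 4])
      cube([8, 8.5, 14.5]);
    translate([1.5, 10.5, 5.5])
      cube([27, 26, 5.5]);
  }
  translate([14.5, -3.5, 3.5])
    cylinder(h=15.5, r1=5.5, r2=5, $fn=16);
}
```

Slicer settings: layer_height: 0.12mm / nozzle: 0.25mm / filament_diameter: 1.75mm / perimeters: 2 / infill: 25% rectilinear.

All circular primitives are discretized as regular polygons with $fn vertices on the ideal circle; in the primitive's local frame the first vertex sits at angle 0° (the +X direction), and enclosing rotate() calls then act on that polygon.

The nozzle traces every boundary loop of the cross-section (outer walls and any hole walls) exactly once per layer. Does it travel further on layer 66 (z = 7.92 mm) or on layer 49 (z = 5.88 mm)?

Layer 66 (z = 7.92): the cone is not intersected at this z (z outside [0, 6]); the cube at (7.5, 4.5) (footprint 8×8.5) is included at this height (perimeter 33.00 mm); the 27×26 cube at (1.5, 10.5) contributes its full rectangle (perimeter 106.00 mm); Merging all regions: the regions partially overlap (shared area 20.00 mm²), so the edge portions inside another operand are dropped and the merged outline is re-measured after clipping — boundary = 118.00 mm; the cone at (14.5, -3.5) (r1=5.5→r2=5) has section circumradius 5.357 here — a regular 16-gon (perimeter = 2·16·5.357·sin(180°/16) = 33.45 mm); Subtracting the remaining from the first: starting from that combined region, the cone at (14.5, -3.5) misses the remaining region (no effect) — boundary = 118.00 mm. So its perimeter = 118.00 mm. Layer 49 (z = 5.88): the cone (r1=6.5→r2=2.5) has section circumradius 2.580 here — a regular 16-gon (perimeter = 2·16·2.580·sin(180°/16) = 16.11 mm); the cube at (7.5, 4.5) is present — its section is the full 8×8.5 rectangle (perimeter 33.00 mm); the 27×26 cube at (1.5, 10.5) contributes its full rectangle (perimeter 106.00 mm); Taking the union: the regions partially overlap (shared area 20.00 mm²), so the edge portions inside another operand are dropped and the merged outline is re-measured after clipping — boundary = 134.11 mm; the cone at (14.5, -3.5) contributes a regular 16-gon of circumradius 5.423 (interpolated between r1=5.5 and r2=5 at t=0.154) (perimeter = 2·16·5.423·sin(180°/16) = 33.86 mm); Taking the first minus the rest: starting from the result so far, the cone at (14.5, -3.5) misses the remaining region (no effect) — boundary = 134.11 mm. So its perimeter = 134.11 mm. Layer 49 is larger (134.11 vs 118.00 mm).

layer 49 (z = 5.88 mm)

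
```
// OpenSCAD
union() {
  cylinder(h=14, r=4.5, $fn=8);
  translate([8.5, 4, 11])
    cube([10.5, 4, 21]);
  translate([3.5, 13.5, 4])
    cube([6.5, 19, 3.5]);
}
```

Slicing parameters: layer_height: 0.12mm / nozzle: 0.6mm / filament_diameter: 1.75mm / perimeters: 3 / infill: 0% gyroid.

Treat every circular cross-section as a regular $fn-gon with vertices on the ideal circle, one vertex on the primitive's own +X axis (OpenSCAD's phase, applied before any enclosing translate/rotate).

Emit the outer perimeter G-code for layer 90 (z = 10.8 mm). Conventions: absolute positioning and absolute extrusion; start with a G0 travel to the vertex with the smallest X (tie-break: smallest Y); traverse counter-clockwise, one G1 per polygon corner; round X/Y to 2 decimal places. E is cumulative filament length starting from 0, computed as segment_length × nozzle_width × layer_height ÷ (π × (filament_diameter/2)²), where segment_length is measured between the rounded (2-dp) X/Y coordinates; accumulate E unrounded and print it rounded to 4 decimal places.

At z = 10.8 mm: the r=4.5 cylinder gives a regular 8-gon of circumradius 4.5 (constant along its height); the cube at (8.5, 4) is not intersected at this z (z outside [11, 32]); the cube at (3.5, 13.5) is not intersected at this z (z outside [4, 7.5]); Merging all regions: only the r=4.5 cylinder is present, so the union is just that shape — 1 connected region. The outline is a single polygon with 8 vertices. Extrusion per mm of travel: 0.6 × 0.12 / (π × 0.875²) = 0.029934. Accumulating E over each segment gives final E = 0.8245.

G0 X-4.50 Y0.00 Z10.80
G1 X-3.18 Y-3.18 E0.1031
G1 X0.00 Y-4.50 E0.2061
G1 X3.18 Y-3.18 E0.3092
G1 X4.50 Y0.00 E0.4123
G1 X3.18 Y3.18 E0.5153
G1 X0.00 Y4.50 E0.6184
G1 X-3.18 Y3.18 E0.7215
G1 X-4.50 Y0.00 E0.8245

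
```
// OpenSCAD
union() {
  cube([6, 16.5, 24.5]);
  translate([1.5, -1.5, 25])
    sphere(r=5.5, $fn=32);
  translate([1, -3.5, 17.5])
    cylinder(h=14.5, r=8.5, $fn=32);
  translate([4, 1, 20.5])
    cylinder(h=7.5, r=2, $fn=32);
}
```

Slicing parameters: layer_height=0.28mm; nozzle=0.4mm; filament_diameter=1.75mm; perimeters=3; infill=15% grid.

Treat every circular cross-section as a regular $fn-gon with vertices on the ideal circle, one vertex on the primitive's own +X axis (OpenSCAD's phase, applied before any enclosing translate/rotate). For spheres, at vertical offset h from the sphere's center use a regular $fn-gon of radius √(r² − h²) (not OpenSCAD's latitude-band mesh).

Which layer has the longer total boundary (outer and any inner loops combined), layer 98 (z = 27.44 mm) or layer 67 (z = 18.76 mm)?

Layer 98 (z = 27.44): the cube is not intersected at this z (z outside [0, 24.5]); the sphere at (1.5, -1.5): section is a regular 32-gon, circumradius = √(r²−h²) = √(5.5²−2.44²) = 4.929 (perimeter = 2·32·4.929·sin(180°/32) = 30.92 mm); the r=8.5 cylinder at (1, -3.5) gives a regular 32-gon of circumradius 8.5 (constant along its height) (perimeter = 2·32·8.500·sin(180°/32) = 53.32 mm); the cylinder at (4, 1): section is a regular 32-gon, circumradius r=2 (perimeter = 2·32·2.000·sin(180°/32) = 12.55 mm); Merging all regions: the regions partially overlap (shared area 88.33 mm²), so the edge portions inside another operand are dropped and the merged outline is re-measured after clipping — boundary = 53.32 mm. So its perimeter = 53.32 mm. Layer 67 (z = 18.76): the 6×16.5 cube contributes its full rectangle (perimeter 45.00 mm); the sphere at (1.5, -1.5) does not reach this height (|z−center|=6.240 > r=5.5); the r=8.5 cylinder at (1, -3.5) contributes a regular 32-gon of circumradius 8.5 (perimeter = 2·32·8.500·sin(180°/32) = 53.32 mm); the cylinder at (4, 1) is absent (z outside [20.5, 28]); Combining (union): the regions partially overlap (shared area 27.21 mm²), so the edge portions inside another operand are dropped and the merged outline is re-measured after clipping — boundary = 77.72 mm. So its perimeter = 77.72 mm. Layer 67 is larger (77.72 vs 53.32 mm).

layer 67 (z = 18.76 mm)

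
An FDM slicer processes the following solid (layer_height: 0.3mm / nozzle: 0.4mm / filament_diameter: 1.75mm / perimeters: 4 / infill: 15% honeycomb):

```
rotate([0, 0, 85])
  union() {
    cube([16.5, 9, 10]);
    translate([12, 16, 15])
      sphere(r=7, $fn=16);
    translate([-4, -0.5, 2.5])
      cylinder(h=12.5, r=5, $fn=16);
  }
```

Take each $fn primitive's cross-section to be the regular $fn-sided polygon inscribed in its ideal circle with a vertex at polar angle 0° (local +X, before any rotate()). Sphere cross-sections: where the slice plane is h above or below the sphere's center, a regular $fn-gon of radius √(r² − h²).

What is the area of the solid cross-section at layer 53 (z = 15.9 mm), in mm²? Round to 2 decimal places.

At z = 15.9 mm: the cube is not intersected at this z (z outside [0, 10]); the r=7 sphere at (12, 16) slices to a regular 16-gon of circumradius 6.942 (√(r²−h²) with h=0.9 from center) (area = (16/2)·6.942²·sin(360°/16) = 147.53 mm²); the cylinder at (-4, -0.5) is not intersected at this z (z outside [2.5, 15]); Merging all regions: only the r=7 sphere at (12, 16) is present, so the union is just that shape — area = 147.53 mm²; (whole slice rotated 85° about Z — lengths, areas and connectivity unchanged). Overall, the cross-section is a single solid region. Net area = 147.53 mm².

147.53 mm²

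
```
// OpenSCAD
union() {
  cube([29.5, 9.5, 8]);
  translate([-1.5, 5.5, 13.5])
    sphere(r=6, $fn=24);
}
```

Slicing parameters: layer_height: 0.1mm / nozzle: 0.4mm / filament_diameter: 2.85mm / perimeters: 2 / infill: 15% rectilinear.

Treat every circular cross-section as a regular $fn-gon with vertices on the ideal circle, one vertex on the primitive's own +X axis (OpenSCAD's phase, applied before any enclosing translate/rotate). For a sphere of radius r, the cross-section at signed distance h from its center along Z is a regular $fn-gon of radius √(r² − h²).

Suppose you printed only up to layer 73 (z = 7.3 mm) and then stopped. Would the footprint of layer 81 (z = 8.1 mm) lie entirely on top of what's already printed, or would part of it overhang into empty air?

Compare the two slices. At z = 7.3: the cube is present — its section is the full 29.5×9.5 rectangle (area 280.25 mm²); the sphere at (-1.5, 5.5) is absent (|z−center|=6.200 > r=6); Taking the union: only the 29.5×9.5 cube is present, so the union is just that shape — area = 280.25 mm². At z = 8.1: the cube is absent (z outside [0, 8]); the r=6 sphere at (-1.5, 5.5) slices to a regular 24-gon of circumradius 2.615 (√(r²−h²) with h=5.4 from center) (area = (24/2)·2.615²·sin(360°/24) = 21.24 mm²); Merging all regions: only the r=6 sphere at (-1.5, 5.5) is present, so the union is just that shape — area = 21.24 mm². Checking containment: at z = 8.1 the cross-section extends beyond the z = 7.3 cross-section by about 17.97 mm².

part overhangs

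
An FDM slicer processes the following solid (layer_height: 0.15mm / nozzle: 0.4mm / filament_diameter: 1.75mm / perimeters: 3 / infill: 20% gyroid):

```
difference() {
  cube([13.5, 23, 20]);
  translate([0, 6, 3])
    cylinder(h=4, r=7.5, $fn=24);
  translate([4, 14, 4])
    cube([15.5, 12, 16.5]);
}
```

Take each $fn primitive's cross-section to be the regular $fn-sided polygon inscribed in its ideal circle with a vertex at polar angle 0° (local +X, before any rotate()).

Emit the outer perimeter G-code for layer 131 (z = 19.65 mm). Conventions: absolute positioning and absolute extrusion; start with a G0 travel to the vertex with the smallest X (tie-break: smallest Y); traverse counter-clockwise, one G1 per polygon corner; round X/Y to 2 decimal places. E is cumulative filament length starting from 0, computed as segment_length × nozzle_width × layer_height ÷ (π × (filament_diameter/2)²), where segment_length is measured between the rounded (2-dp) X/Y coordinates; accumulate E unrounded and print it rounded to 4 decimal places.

At z = 19.65 mm: the cube (footprint 13.5×23) is included at this height; the cylinder at (0, 6) is absent (z outside [3, 7]); the cube at (4, 14) is present — its section is the full 15.5×12 rectangle; After the difference (first − rest): starting from the 13.5×23 cube, the 15.5×12 cube at (4, 14) partially overlaps it — only the 85.50 mm² overlap (of its 186.00 mm²) is removed, clipping the outline — 1 connected region. The outline is a single polygon with 6 vertices. Extrusion per mm of travel: 0.4 × 0.15 / (π × 0.875²) = 0.024945. Accumulating E over each segment gives final E = 1.8210.

G0 X0.00 Y0.00 Z19.65
G1 X13.50 Y0.00 E0.3368
G1 X13.50 Y14.00 E0.6860
G1 X4.00 Y14.00 E0.9230
G1 X4.00 Y23.00 E1.1475
G1 X0.00 Y23.00 E1.2473
G1 X0.00 Y0.00 E1.8210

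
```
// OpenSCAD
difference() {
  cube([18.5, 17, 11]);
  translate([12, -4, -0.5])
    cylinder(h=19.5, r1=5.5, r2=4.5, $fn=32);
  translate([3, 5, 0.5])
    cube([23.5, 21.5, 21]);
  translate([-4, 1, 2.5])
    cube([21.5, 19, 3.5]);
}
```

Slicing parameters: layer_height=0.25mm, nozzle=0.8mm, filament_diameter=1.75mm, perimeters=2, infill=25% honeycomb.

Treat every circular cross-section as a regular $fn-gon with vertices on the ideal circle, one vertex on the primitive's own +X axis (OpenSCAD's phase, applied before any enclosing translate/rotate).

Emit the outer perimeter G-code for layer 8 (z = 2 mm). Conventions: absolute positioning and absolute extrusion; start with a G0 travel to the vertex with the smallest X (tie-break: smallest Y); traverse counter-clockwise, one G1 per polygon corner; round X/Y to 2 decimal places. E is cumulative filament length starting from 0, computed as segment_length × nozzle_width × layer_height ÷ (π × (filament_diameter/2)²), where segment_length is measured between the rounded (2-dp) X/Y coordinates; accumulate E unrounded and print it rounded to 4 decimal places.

G0 X0.00 Y0.00 Z2.00
G1 X8.45 Y0.00 E0.7026
G1 X9.02 Y0.47 E0.7641
G1 X9.94 Y0.96 E0.8507
G1 X10.95 Y1.27 E0.9386
G1 X12.00 Y1.37 E1.0263
G1 X13.05 Y1.27 E1.1140
G1 X14.06 Y0.96 E1.2018
G1 X14.98 Y0.47 E1.2885
G1 X15.55 Y0.00 E1.3499
G1 X18.50 Y0.00 E1.5952
G1 X18.50 Y5.00 E2.0110
G1 X3.00 Y5.00 E3.2998
G1 X3.00 Y17.00 E4.2976
G1 X0.00 Y17.00 E4.5471
G1 X0.00 Y0.00 E5.9606

At z = 2 mm: the 18.5×17 cube contributes its full rectangle; the cone at (12, -4): at t=0.128 of its height the radius interpolates to r₁+(r₂−r₁)t = 5.372, giving a regular 32-gon of that circumradius; the cube at (3, 5) is present — its section is the full 23.5×21.5 rectangle; the cube at (-4, 1) is not intersected at this z (z outside [2.5, 6]); After the difference (first − rest): starting from the 18.5×17 cube, the cone at (12, -4) partially overlaps it — only the 6.61 mm² overlap (of its 90.07 mm²) is removed, clipping the outline; the 23.5×21.5 cube at (3, 5) partially overlaps it — only the 186.00 mm² overlap (of its 505.25 mm²) is removed, clipping the outline — 1 connected region. The outline is a single polygon with 15 vertices. Extrusion per mm of travel: 0.8 × 0.25 / (π × 0.875²) = 0.083150. Accumulating E over each segment gives final E = 5.9606.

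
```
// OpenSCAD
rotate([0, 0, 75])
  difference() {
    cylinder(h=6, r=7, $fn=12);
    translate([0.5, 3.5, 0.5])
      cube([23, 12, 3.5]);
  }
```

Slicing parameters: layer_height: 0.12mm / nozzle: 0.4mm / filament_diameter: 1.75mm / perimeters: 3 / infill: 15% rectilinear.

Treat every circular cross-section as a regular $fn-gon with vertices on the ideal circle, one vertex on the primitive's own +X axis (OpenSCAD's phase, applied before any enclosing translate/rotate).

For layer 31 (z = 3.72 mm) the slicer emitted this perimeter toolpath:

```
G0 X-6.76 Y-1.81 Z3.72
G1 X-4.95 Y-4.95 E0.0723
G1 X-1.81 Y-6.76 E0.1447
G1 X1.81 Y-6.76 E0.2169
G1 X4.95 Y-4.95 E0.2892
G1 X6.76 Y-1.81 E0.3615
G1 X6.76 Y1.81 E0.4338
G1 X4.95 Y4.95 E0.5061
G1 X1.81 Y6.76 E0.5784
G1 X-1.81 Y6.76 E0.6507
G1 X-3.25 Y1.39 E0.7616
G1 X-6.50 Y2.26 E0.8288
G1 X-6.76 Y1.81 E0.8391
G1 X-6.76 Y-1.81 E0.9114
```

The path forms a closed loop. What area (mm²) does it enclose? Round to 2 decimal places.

134.78 mm²

Apply the shoelace formula to the sequence of (X, Y) vertices; enclosed area = 134.78 mm².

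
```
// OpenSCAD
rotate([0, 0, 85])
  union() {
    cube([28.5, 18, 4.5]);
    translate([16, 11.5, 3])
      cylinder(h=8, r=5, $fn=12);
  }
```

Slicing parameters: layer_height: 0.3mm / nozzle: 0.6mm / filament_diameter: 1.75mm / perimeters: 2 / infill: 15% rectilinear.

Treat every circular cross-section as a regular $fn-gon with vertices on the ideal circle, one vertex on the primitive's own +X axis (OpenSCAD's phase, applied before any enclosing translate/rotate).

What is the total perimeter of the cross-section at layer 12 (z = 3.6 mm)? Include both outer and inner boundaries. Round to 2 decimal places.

93.00 mm

At z = 3.6 mm: the cube (footprint 28.5×18) is included at this height (perimeter 93.00 mm); the cylinder at (16, 11.5): section is a regular 12-gon, circumradius r=5 (perimeter = 2·12·5.000·sin(180°/12) = 31.06 mm); Combining (union): the r=5 cylinder at (16, 11.5) lies entirely inside the 28.5×18 cube, so the union is just the 28.5×18 cube — boundary = 93.00 mm; (rotated 85° about Z; rotation is an isometry so areas/perimeters/island counts are preserved). Overall, the cross-section is a single solid region. Total boundary length (outer) = 93.00 mm.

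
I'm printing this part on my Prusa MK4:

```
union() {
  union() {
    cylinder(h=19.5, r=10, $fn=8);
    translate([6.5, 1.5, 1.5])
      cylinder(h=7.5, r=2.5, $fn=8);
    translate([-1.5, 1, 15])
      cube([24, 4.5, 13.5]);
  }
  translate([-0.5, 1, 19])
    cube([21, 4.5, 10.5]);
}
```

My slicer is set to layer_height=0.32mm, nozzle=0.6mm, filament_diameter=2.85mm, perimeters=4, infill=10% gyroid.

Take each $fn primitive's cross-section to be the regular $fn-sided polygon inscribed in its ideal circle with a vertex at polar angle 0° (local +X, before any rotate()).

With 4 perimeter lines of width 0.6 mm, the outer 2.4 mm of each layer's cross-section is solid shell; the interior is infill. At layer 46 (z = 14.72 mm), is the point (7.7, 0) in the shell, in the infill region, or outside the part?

At z = 14.72 mm: the r=10 cylinder gives a regular 8-gon of circumradius 10 (constant along its height); the cylinder at (6.5, 1.5) is absent (z outside [1.5, 9]); the cube at (-1.5, 1) is not intersected at this z (z outside [15, 28.5]); Taking the union: only the r=10 cylinder is present, so the union is just that shape — 1 connected region; the cube at (-0.5, 1) does not reach this height (z outside [19, 29.5]); Taking the union: only the result so far is present, so the union is just that shape — 1 connected region. Overall, the cross-section is a single solid region. The nearest boundary edge runs (10.00, 0.00)→(7.07, 7.07); distance from the point to it = 2.12 mm. The point is inside the cross-section, 2.12 mm from the nearest boundary — within the 2.4 mm shell band (4 × 0.6).

shell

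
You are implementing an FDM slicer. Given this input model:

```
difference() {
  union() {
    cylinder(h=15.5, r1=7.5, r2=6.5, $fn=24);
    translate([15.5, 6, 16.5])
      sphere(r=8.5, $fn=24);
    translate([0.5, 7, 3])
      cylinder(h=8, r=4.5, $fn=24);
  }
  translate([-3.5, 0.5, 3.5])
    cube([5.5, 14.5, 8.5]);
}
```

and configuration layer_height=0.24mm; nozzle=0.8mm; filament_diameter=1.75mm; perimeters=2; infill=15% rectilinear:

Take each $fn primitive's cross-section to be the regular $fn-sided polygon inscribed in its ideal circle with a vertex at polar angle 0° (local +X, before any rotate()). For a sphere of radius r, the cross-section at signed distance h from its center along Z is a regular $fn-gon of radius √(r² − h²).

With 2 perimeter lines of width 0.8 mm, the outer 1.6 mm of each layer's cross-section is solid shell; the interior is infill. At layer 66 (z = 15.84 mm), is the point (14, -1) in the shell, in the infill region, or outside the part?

At z = 15.84 mm: the cone is absent (z outside [0, 15.5]); the sphere at (15.5, 6): section is a regular 24-gon, circumradius = √(r²−h²) = √(8.5²−0.66²) = 8.474; the cylinder at (0.5, 7) is not intersected at this z (z outside [3, 11]); Merging all regions: only the r=8.5 sphere at (15.5, 6) is present, so the union is just that shape — 1 connected region; the cube at (-3.5, 0.5) is not intersected at this z (z outside [3.5, 12]); Taking the first minus the rest: none of the subtracted shapes is present at this height, so that combined region is unchanged — 1 connected region. Overall, the cross-section is a single solid region. The nearest boundary edge runs (13.31, -2.19)→(15.50, -2.47); distance from the point to it = 1.27 mm. The point is inside the cross-section, 1.27 mm from the nearest boundary — within the 1.6 mm shell band (2 × 0.8).

shell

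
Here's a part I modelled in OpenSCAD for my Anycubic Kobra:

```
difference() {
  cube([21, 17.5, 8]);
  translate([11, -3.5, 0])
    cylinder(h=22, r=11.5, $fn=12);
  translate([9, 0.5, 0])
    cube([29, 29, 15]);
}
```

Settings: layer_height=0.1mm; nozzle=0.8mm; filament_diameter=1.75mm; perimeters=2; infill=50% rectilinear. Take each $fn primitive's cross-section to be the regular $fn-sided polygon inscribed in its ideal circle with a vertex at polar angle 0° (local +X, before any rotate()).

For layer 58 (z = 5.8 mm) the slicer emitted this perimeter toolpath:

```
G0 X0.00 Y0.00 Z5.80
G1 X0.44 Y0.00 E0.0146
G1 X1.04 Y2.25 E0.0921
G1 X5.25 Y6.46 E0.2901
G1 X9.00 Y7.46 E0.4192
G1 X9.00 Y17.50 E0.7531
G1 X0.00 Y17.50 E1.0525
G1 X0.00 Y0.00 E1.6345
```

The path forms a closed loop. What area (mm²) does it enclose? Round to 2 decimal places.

Apply the shoelace formula to the sequence of (X, Y) vertices; enclosed area = 112.39 mm².

112.39 mm²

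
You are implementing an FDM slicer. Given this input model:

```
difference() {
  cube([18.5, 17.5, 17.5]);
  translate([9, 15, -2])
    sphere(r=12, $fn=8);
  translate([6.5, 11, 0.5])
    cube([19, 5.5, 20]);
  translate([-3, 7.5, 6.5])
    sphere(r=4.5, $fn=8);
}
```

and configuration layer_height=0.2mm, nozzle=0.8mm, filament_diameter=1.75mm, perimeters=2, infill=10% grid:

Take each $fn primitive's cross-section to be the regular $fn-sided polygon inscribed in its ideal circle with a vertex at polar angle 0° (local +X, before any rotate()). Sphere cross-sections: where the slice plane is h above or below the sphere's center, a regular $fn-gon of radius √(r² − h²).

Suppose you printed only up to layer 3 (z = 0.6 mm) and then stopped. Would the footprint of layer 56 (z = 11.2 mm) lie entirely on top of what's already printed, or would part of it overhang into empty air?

part overhangs

Compare the two slices. At z = 0.6: the cube is present — its section is the full 18.5×17.5 rectangle (area 323.75 mm²); the r=12 sphere at (9, 15) contributes a regular 8-gon of circumradius √(12²−2.6²) = 11.715 (area = (8/2)·11.715²·sin(360°/8) = 388.17 mm²); the 19×5.5 cube at (6.5, 11) contributes its full rectangle (area 104.50 mm²); the sphere at (-3, 7.5) is not intersected at this z (|z−center|=5.900 > r=4.5); Subtracting the remaining from the first: starting from the 18.5×17.5 cube (323.75 mm²), the r=12 sphere at (9, 15) partially overlaps it — only the 225.52 mm² overlap (of its 388.17 mm²) is removed, clipping the outline; the 19×5.5 cube at (6.5, 11) misses the remaining region (no effect) — area = 98.23 mm². At z = 11.2: the 18.5×17.5 cube contributes its full rectangle (area 323.75 mm²); the sphere at (9, 15) does not reach this height (|z−center|=13.200 > r=12); the cube at (6.5, 11) is present — its section is the full 19×5.5 rectangle (area 104.50 mm²); the sphere at (-3, 7.5) does not reach this height (|z−center|=4.700 > r=4.5); Subtracting the remaining from the first: starting from the 18.5×17.5 cube (323.75 mm²), the 19×5.5 cube at (6.5, 11) partially overlaps it — only the 66.00 mm² overlap (of its 104.50 mm²) is removed, clipping the outline — area = 257.75 mm². Checking containment: at z = 11.2 the cross-section extends beyond the z = 0.6 cross-section by about 159.52 mm².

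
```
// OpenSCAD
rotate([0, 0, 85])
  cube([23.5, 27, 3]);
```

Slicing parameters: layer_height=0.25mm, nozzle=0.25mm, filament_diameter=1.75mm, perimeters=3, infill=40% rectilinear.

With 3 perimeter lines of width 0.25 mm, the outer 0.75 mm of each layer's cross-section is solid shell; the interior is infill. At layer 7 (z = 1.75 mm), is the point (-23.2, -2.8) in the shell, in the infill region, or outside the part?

At z = 1.75 mm: the 23.5×27 cube contributes its full rectangle; (whole slice rotated 85° about Z — lengths, areas and connectivity unchanged). Overall, the cross-section is a single solid region. Undo the 85° rotation: the query point maps to (-4.811, 22.868) in the un-rotated model frame. The nearest boundary edge runs (0.00, 27.00)→(0.00, 0.00); distance from the point to it = 4.81 mm. The point is not inside any of the regions above, so it lies outside the cross-section (4.81 mm from the nearest boundary).

outside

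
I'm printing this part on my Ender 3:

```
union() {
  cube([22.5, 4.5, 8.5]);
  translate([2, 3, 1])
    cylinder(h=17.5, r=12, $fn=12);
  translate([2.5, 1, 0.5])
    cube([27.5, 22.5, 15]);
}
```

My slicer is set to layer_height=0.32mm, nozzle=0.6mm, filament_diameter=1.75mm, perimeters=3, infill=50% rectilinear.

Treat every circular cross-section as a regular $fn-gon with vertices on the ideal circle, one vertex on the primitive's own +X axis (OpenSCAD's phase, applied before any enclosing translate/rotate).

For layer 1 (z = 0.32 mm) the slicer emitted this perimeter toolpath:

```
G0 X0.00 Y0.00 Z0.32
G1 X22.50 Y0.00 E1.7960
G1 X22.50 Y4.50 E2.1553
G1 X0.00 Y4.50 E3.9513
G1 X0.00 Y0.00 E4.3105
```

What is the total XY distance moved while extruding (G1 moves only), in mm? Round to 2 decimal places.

Sum the Euclidean lengths of each G1 segment: total = 54.00 mm.

54.00 mm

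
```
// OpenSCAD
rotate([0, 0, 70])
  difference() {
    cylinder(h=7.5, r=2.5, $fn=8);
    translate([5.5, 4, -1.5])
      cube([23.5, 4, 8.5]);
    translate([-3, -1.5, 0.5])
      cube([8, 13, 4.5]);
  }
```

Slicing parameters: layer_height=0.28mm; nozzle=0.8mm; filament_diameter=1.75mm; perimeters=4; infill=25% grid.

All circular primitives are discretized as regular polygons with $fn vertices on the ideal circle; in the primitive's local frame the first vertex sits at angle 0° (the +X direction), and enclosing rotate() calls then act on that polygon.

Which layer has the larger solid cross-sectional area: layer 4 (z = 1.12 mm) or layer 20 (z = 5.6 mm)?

layer 20 (z = 5.6 mm)

Layer 4 (z = 1.12): the r=2.5 cylinder gives a regular 8-gon of circumradius 2.5 (constant along its height) (area = (8/2)·2.500²·sin(360°/8) = 17.68 mm²); the cube at (5.5, 4) (footprint 23.5×4) is included at this height (area 94.00 mm²); the cube at (-3, -1.5) is present — its section is the full 8×13 rectangle (area 104.00 mm²); Subtracting the remaining from the first: starting from the r=2.5 cylinder (17.68 mm²), the 23.5×4 cube at (5.5, 4) misses the remaining region (no effect); the 8×13 cube at (-3, -1.5) partially overlaps it — only the 15.41 mm² overlap (of its 104.00 mm²) is removed, clipping the outline — area = 2.27 mm²; (rotated 70° about Z; rotation is an isometry so areas/perimeters/island counts are preserved). So its area = 2.27 mm². Layer 20 (z = 5.6): the r=2.5 cylinder gives a regular 8-gon of circumradius 2.5 (constant along its height) (area = (8/2)·2.500²·sin(360°/8) = 17.68 mm²); the cube at (5.5, 4) (footprint 23.5×4) is included at this height (area 94.00 mm²); the cube at (-3, -1.5) is not intersected at this z (z outside [0.5, 5]); Subtracting the remaining from the first: starting from the r=2.5 cylinder (17.68 mm²), the 23.5×4 cube at (5.5, 4) misses the remaining region (no effect) — area = 17.68 mm²; (rotated 70° about Z; rotation is an isometry so areas/perimeters/island counts are preserved). So its area = 17.68 mm². Layer 20 is larger (17.68 vs 2.27 mm²).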